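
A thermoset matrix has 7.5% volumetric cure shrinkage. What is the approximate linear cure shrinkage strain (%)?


Linear shrinkage ≈ vol_shrink/3 = 7.5/3 = 2.5%

2.5%


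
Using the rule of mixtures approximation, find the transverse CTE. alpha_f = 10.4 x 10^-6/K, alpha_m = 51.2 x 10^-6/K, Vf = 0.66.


alpha_2 = alpha_f*Vf + alpha_m*(1-Vf) = 10.4*0.66 + 51.2*0.34 = 24.3 x 10^-6/K

24.3 x 10^-6/K


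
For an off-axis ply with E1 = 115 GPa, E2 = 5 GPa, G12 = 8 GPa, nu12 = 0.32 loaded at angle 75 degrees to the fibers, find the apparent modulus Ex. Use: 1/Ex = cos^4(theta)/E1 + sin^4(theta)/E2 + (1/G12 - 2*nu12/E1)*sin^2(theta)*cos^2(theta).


cos^4(75) = 0.004487, sin^4(75) = 0.870513, sin^2(75)*cos^2(75) = 0.0625
1/G12 - 2*nu12/E1 = 1/8 - 2*0.32/115 = 0.119435 GPa^-1
1/Ex = 0.004487/115 + 0.870513/5 + 0.119435*0.0625 = 0.1816062 GPa^-1
Ex = 5.51 GPa

5.51 GPa


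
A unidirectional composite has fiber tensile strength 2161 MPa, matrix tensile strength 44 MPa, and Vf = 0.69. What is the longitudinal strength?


sigma_1 = sigma_f*Vf + sigma_m*(1-Vf) = 2161*0.69 + 44*0.31 = 1504.7 MPa

1504.7 MPa


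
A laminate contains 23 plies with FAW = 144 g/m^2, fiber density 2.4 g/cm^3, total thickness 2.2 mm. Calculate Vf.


Vf = n * FAW / (rho_f * h * 1000) = 23 * 144 / (2.4 * 2.2 * 1000) = 0.6273

0.6273


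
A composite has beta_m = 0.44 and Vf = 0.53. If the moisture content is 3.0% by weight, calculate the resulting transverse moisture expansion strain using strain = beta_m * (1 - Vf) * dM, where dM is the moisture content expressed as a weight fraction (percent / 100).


dM = 3.0/100 = 0.03
strain = beta_m * (1-Vf) * dM = 0.44 * 0.47 * 0.03 = 0.006204

0.006204


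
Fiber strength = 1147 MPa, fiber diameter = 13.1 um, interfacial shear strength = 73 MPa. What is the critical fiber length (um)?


Lc = sigma_f * d / (2 * tau_i) = 1147 * 13.1 / (2 * 73) = 102.9 um

102.9 um


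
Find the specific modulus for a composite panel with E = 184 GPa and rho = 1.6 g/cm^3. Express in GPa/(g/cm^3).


Specific stiffness = E/rho = 184/1.6 = 115.0 GPa/(g/cm^3)

115.0 GPa/(g/cm^3)


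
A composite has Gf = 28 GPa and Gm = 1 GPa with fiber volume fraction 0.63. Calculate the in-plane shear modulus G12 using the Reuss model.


1/G12 = Vf/Gf + (1-Vf)/Gm = 0.63/28 + 0.37/1
G12 = 2.55 GPa

2.55 GPa


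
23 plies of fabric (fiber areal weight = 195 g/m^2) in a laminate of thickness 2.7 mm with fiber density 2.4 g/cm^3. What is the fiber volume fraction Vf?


Vf = n * FAW / (rho_f * h * 1000) = 23 * 195 / (2.4 * 2.7 * 1000) = 0.6921

0.6921


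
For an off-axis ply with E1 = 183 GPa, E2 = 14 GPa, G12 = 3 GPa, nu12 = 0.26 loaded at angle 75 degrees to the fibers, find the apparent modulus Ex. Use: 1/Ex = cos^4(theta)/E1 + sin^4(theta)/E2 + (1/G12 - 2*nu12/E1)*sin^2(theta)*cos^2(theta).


cos^4(75) = 0.004487, sin^4(75) = 0.870513, sin^2(75)*cos^2(75) = 0.0625
1/G12 - 2*nu12/E1 = 1/3 - 2*0.26/183 = 0.330492 GPa^-1
1/Ex = 0.004487/183 + 0.870513/14 + 0.330492*0.0625 = 0.0828597 GPa^-1
Ex = 12.07 GPa

12.07 GPa


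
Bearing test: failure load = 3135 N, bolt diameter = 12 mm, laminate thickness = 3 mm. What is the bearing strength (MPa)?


sigma_br = F/(d*h) = 3135/(12*3) = 87.1 MPa

87.1 MPa


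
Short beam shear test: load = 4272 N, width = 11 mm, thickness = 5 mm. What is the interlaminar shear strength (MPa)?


ILSS = 3F/(4bh) = 3*4272/(4*11*5) = 58.25 MPa

58.25 MPa


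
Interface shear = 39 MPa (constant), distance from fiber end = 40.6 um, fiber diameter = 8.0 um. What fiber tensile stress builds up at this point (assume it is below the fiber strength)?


Force balance: sigma_f * (pi*d^2/4) = tau * (pi*d) * x  ->  sigma_f = 4 * tau * x / d
sigma_f = 4 * 39 * 40.6 / 8.0 = 791.7 MPa

791.7 MPa


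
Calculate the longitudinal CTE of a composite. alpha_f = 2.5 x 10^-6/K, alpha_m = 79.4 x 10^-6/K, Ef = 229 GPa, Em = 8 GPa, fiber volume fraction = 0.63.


E1 = Ef*Vf + Em*(1-Vf) = 147.23
alpha_1 = (alpha_f*Ef*Vf + alpha_m*Em*(1-Vf))/E1 = 4.05 x 10^-6/K

4.05 x 10^-6/K


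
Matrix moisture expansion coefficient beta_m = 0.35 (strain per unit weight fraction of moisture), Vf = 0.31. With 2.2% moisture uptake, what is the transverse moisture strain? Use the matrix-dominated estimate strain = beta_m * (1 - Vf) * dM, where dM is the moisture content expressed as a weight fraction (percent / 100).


dM = 2.2/100 = 0.022
strain = beta_m * (1-Vf) * dM = 0.35 * 0.69 * 0.022 = 0.005313

0.005313


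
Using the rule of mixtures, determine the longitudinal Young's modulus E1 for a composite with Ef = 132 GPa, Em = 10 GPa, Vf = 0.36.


E1 = Ef*Vf + Em*(1-Vf) = 132*0.36 + 10*0.64 = 53.92 GPa

53.92 GPa


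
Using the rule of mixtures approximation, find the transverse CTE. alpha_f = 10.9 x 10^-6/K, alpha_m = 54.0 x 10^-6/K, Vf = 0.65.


alpha_2 = alpha_f*Vf + alpha_m*(1-Vf) = 10.9*0.65 + 54.0*0.35 = 26.0 x 10^-6/K

26.0 x 10^-6/K


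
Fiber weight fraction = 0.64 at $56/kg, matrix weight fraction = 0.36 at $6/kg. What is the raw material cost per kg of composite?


Cost = cost_f*Wf + cost_m*Wm = 56*0.64 + 6*0.36 = $38.0/kg

$38.0/kg


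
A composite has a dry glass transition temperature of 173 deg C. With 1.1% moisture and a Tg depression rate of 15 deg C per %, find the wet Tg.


Tg_wet = Tg_dry - k*moisture = 173 - 15*1.1 = 156.5 deg C

156.5 deg C


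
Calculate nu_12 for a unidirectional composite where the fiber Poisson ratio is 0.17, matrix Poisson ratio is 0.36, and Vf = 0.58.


nu_12 = nu_f*Vf + nu_m*(1-Vf) = 0.17*0.58 + 0.36*0.42 = 0.2498

0.2498


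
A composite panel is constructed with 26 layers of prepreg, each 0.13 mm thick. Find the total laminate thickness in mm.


h = n * t_ply = 26 * 0.13 = 3.38 mm

3.38 mm


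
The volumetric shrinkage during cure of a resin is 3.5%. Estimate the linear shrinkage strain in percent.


Linear shrinkage ≈ vol_shrink/3 = 3.5/3 = 1.167%

1.167%


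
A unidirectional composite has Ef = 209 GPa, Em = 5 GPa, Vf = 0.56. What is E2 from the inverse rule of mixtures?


1/E2 = Vf/Ef + (1-Vf)/Em = 0.56/209 + 0.44/5
E2 = 11.03 GPa

11.03 GPa


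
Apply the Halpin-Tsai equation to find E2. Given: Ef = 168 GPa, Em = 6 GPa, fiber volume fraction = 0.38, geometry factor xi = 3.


eta = (Ef/Em - 1)/(Ef/Em + xi) = (28.0 - 1)/(28.0 + 3) = 0.871
E2 = Em*(1+xi*eta*Vf)/(1-eta*Vf) = 17.87 GPa

17.87 GPa


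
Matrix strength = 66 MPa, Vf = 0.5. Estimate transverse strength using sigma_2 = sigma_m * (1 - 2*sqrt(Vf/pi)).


factor = 1 - 2*sqrt(0.5/pi) = 0.2021
sigma_2 = 66 * 0.2021 = 13.34 MPa

13.34 MPa


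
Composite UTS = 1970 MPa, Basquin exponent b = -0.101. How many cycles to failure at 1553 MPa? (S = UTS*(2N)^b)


N = 0.5 * (S/UTS)^(1/b) = 0.5 * (1553/1970)^(1/-0.101) = 5.2685 cycles

5.2685 cycles


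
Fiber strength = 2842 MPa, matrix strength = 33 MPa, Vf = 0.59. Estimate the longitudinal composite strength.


sigma_1 = sigma_f*Vf + sigma_m*(1-Vf) = 2842*0.59 + 33*0.41 = 1690.3 MPa

1690.3 MPa


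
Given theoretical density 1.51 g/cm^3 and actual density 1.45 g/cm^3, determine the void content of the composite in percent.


Void% = (rho_theo - rho_actual)/rho_theo * 100 = (1.51 - 1.45)/1.51 * 100 = 3.97%

3.97%


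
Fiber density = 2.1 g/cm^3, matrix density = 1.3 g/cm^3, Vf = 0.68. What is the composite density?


rho_c = rho_f*Vf + rho_m*(1-Vf) = 2.1*0.68 + 1.3*0.32 = 1.844 g/cm^3

1.844 g/cm^3


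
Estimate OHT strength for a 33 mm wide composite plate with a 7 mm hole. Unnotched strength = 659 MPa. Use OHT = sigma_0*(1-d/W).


OHT = sigma_0*(1-d/W) = 659*(1-7/33) = 519.2 MPa

519.2 MPa


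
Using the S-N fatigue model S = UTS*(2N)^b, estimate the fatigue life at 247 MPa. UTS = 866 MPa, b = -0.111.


N = 0.5 * (S/UTS)^(1/b) = 0.5 * (247/866)^(1/-0.111) = 40482.4464 cycles

40482.4464 cycles


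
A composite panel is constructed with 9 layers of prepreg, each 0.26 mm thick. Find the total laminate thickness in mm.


h = n * t_ply = 9 * 0.26 = 2.34 mm

2.34 mm


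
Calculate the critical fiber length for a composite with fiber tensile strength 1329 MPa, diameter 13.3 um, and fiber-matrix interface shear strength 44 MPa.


Lc = sigma_f * d / (2 * tau_i) = 1329 * 13.3 / (2 * 44) = 200.9 um

200.9 um


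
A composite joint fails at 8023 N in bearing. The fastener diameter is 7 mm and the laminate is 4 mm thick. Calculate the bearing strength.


sigma_br = F/(d*h) = 8023/(7*4) = 286.5 MPa

286.5 MPa


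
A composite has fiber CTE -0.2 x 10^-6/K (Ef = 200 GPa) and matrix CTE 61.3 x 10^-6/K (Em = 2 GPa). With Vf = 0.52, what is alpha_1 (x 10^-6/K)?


E1 = Ef*Vf + Em*(1-Vf) = 104.96
alpha_1 = (alpha_f*Ef*Vf + alpha_m*Em*(1-Vf))/E1 = 0.36 x 10^-6/K

0.36 x 10^-6/K


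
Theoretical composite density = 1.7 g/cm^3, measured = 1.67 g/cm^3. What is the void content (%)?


Void% = (rho_theo - rho_actual)/rho_theo * 100 = (1.7 - 1.67)/1.7 * 100 = 1.76%

1.76%


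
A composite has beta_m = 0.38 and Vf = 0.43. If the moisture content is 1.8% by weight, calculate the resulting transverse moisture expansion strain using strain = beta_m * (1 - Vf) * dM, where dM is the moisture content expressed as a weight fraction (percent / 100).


dM = 1.8/100 = 0.018
strain = beta_m * (1-Vf) * dM = 0.38 * 0.57 * 0.018 = 0.0038988

0.0038988


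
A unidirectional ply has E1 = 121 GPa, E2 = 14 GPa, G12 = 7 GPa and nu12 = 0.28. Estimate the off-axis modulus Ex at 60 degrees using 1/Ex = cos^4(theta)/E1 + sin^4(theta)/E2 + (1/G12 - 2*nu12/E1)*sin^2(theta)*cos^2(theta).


cos^4(60) = 0.0625, sin^4(60) = 0.5625, sin^2(60)*cos^2(60) = 0.1875
1/G12 - 2*nu12/E1 = 1/7 - 2*0.28/121 = 0.138229 GPa^-1
1/Ex = 0.0625/121 + 0.5625/14 + 0.138229*0.1875 = 0.066613 GPa^-1
Ex = 15.01 GPa

15.01 GPa


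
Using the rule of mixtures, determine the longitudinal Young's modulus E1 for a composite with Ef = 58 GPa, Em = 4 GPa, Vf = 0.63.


E1 = Ef*Vf + Em*(1-Vf) = 58*0.63 + 4*0.37 = 38.02 GPa

38.02 GPa


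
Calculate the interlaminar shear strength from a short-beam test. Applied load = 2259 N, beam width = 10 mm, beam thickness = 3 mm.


ILSS = 3F/(4bh) = 3*2259/(4*10*3) = 56.48 MPa

56.48 MPa


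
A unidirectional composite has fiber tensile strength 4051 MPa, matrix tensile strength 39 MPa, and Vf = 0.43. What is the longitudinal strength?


sigma_1 = sigma_f*Vf + sigma_m*(1-Vf) = 4051*0.43 + 39*0.57 = 1764.2 MPa

1764.2 MPa


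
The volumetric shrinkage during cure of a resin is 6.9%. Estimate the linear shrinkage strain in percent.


Linear shrinkage ≈ vol_shrink/3 = 6.9/3 = 2.3%

2.3%


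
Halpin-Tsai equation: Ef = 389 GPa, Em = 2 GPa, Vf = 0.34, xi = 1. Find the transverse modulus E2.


eta = (Ef/Em - 1)/(Ef/Em + xi) = (194.5 - 1)/(194.5 + 1) = 0.9898
E2 = Em*(1+xi*eta*Vf)/(1-eta*Vf) = 4.03 GPa

4.03 GPa


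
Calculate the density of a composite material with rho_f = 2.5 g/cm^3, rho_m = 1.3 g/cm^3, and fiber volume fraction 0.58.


rho_c = rho_f*Vf + rho_m*(1-Vf) = 2.5*0.58 + 1.3*0.42 = 1.996 g/cm^3

1.996 g/cm^3


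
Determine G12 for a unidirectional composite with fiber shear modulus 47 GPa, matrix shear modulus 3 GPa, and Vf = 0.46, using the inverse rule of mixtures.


1/G12 = Vf/Gf + (1-Vf)/Gm = 0.46/47 + 0.54/3
G12 = 5.27 GPa

5.27 GPa


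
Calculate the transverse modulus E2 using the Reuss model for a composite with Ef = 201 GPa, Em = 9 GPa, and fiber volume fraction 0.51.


1/E2 = Vf/Ef + (1-Vf)/Em = 0.51/201 + 0.49/9
E2 = 17.55 GPa

17.55 GPa


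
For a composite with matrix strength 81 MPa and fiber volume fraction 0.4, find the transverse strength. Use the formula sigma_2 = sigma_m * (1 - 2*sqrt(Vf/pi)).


factor = 1 - 2*sqrt(0.4/pi) = 0.2864
sigma_2 = 81 * 0.2864 = 23.19 MPa

23.19 MPa


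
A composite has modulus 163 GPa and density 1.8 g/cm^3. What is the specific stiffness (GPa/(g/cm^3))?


Specific stiffness = E/rho = 163/1.8 = 90.6 GPa/(g/cm^3)

90.6 GPa/(g/cm^3)


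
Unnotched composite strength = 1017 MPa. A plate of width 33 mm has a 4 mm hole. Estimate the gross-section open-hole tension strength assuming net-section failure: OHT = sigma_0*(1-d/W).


OHT = sigma_0*(1-d/W) = 1017*(1-4/33) = 893.7 MPa

893.7 MPa


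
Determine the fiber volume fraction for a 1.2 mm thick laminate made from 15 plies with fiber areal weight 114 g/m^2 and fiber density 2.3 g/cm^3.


Vf = n * FAW / (rho_f * h * 1000) = 15 * 114 / (2.3 * 1.2 * 1000) = 0.6196

0.6196


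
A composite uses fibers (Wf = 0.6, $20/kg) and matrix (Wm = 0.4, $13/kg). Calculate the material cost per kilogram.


Cost = cost_f*Wf + cost_m*Wm = 20*0.6 + 13*0.4 = $17.2/kg

$17.2/kg


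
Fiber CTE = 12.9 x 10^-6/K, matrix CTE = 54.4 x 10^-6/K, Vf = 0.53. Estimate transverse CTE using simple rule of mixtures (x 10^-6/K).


alpha_2 = alpha_f*Vf + alpha_m*(1-Vf) = 12.9*0.53 + 54.4*0.47 = 32.4 x 10^-6/K

32.4 x 10^-6/K


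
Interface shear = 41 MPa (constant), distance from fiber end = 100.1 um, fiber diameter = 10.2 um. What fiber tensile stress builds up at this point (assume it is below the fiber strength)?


Force balance: sigma_f * (pi*d^2/4) = tau * (pi*d) * x  ->  sigma_f = 4 * tau * x / d
sigma_f = 4 * 41 * 100.1 / 10.2 = 1609.5 MPa

1609.5 MPa


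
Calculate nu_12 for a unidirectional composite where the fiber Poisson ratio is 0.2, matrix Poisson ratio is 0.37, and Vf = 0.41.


nu_12 = nu_f*Vf + nu_m*(1-Vf) = 0.2*0.41 + 0.37*0.59 = 0.3003

0.3003


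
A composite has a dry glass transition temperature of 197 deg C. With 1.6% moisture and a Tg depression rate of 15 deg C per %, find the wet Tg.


Tg_wet = Tg_dry - k*moisture = 197 - 15*1.6 = 173.0 deg C

173.0 deg C


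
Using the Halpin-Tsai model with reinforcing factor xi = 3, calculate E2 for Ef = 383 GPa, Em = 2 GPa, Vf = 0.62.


eta = (Ef/Em - 1)/(Ef/Em + xi) = (191.5 - 1)/(191.5 + 3) = 0.9794
E2 = Em*(1+xi*eta*Vf)/(1-eta*Vf) = 14.37 GPa

14.37 GPa


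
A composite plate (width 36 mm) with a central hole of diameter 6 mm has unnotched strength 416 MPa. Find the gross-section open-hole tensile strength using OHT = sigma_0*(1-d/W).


OHT = sigma_0*(1-d/W) = 416*(1-6/36) = 346.7 MPa

346.7 MPa


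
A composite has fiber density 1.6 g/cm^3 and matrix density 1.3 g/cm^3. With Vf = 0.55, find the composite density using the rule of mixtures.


rho_c = rho_f*Vf + rho_m*(1-Vf) = 1.6*0.55 + 1.3*0.45 = 1.465 g/cm^3

1.465 g/cm^3


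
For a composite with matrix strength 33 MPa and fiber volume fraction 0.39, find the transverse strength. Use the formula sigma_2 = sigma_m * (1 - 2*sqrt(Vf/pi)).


factor = 1 - 2*sqrt(0.39/pi) = 0.2953
sigma_2 = 33 * 0.2953 = 9.75 MPa

9.75 MPa


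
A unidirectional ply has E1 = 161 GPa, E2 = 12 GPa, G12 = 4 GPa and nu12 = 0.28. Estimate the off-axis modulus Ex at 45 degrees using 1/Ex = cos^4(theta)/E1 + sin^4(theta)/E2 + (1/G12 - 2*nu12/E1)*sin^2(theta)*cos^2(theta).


cos^4(45) = 0.25, sin^4(45) = 0.25, sin^2(45)*cos^2(45) = 0.25
1/G12 - 2*nu12/E1 = 1/4 - 2*0.28/161 = 0.246522 GPa^-1
1/Ex = 0.25/161 + 0.25/12 + 0.246522*0.25 = 0.0840166 GPa^-1
Ex = 11.9 GPa

11.9 GPa


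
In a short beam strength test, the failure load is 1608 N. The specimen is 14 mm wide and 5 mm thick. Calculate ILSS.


ILSS = 3F/(4bh) = 3*1608/(4*14*5) = 17.23 MPa

17.23 MPa


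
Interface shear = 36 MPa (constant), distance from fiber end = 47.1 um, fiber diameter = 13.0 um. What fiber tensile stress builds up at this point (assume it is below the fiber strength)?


Force balance: sigma_f * (pi*d^2/4) = tau * (pi*d) * x  ->  sigma_f = 4 * tau * x / d
sigma_f = 4 * 36 * 47.1 / 13.0 = 521.7 MPa

521.7 MPa


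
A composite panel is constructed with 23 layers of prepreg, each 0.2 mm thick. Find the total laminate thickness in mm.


h = n * t_ply = 23 * 0.2 = 4.6 mm

4.6 mm


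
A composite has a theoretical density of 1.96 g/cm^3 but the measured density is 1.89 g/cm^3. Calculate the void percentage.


Void% = (rho_theo - rho_actual)/rho_theo * 100 = (1.96 - 1.89)/1.96 * 100 = 3.57%

3.57%


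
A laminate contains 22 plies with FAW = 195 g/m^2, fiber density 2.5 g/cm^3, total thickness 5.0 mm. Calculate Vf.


Vf = n * FAW / (rho_f * h * 1000) = 22 * 195 / (2.5 * 5.0 * 1000) = 0.3432

0.3432


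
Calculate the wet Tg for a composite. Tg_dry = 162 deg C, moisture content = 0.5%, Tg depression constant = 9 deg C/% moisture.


Tg_wet = Tg_dry - k*moisture = 162 - 9*0.5 = 157.5 deg C

157.5 deg C


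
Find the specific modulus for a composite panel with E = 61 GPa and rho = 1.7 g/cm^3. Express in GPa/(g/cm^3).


Specific stiffness = E/rho = 61/1.7 = 35.9 GPa/(g/cm^3)

35.9 GPa/(g/cm^3)


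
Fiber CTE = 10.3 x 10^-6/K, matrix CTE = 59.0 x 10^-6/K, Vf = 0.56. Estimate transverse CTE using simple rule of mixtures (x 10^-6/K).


alpha_2 = alpha_f*Vf + alpha_m*(1-Vf) = 10.3*0.56 + 59.0*0.44 = 31.7 x 10^-6/K

31.7 x 10^-6/K


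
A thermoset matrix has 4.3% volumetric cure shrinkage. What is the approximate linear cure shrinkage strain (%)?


Linear shrinkage ≈ vol_shrink/3 = 4.3/3 = 1.433%

1.433%


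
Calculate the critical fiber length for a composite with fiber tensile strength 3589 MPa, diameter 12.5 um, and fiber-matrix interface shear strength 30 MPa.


Lc = sigma_f * d / (2 * tau_i) = 3589 * 12.5 / (2 * 30) = 747.7 um

747.7 um


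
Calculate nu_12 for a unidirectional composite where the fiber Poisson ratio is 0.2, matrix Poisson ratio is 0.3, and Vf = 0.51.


nu_12 = nu_f*Vf + nu_m*(1-Vf) = 0.2*0.51 + 0.3*0.49 = 0.249

0.249


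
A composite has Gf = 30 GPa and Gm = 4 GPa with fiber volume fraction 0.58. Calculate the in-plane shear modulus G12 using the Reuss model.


1/G12 = Vf/Gf + (1-Vf)/Gm = 0.58/30 + 0.42/4
G12 = 8.04 GPa

8.04 GPa


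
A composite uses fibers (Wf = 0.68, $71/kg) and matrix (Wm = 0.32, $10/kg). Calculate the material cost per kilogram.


Cost = cost_f*Wf + cost_m*Wm = 71*0.68 + 10*0.32 = $51.48/kg

$51.48/kg


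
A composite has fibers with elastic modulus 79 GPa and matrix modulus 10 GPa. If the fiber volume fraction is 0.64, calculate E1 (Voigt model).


E1 = Ef*Vf + Em*(1-Vf) = 79*0.64 + 10*0.36 = 54.16 GPa

54.16 GPa


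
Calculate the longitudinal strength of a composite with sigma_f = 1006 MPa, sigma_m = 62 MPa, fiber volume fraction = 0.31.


sigma_1 = sigma_f*Vf + sigma_m*(1-Vf) = 1006*0.31 + 62*0.69 = 354.6 MPa

354.6 MPa


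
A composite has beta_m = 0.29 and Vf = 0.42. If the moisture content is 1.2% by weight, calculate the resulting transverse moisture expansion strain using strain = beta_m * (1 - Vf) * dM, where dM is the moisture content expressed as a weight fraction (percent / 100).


dM = 1.2/100 = 0.012
strain = beta_m * (1-Vf) * dM = 0.29 * 0.58 * 0.012 = 0.0020184

0.0020184


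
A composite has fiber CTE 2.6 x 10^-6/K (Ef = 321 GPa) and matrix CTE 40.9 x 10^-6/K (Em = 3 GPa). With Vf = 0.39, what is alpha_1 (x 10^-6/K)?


E1 = Ef*Vf + Em*(1-Vf) = 127.02
alpha_1 = (alpha_f*Ef*Vf + alpha_m*Em*(1-Vf))/E1 = 3.15 x 10^-6/K

3.15 x 10^-6/K


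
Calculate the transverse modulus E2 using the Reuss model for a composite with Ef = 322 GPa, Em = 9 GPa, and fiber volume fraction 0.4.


1/E2 = Vf/Ef + (1-Vf)/Em = 0.4/322 + 0.6/9
E2 = 14.73 GPa

14.73 GPa


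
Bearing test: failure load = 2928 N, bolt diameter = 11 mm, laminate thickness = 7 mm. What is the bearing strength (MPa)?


sigma_br = F/(d*h) = 2928/(11*7) = 38.0 MPa

38.0 MPa


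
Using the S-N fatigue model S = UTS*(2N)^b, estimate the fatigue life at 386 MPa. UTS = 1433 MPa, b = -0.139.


N = 0.5 * (S/UTS)^(1/b) = 0.5 * (386/1433)^(1/-0.139) = 6269.5355 cycles

6269.5355 cycles


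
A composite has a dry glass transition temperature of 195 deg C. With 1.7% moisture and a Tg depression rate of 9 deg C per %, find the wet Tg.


Tg_wet = Tg_dry - k*moisture = 195 - 9*1.7 = 179.7 deg C

179.7 deg C


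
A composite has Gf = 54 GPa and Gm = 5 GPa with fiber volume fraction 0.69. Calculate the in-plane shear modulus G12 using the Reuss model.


1/G12 = Vf/Gf + (1-Vf)/Gm = 0.69/54 + 0.31/5
G12 = 13.37 GPa

13.37 GPa


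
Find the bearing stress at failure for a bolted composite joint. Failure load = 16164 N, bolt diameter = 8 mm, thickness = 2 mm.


sigma_br = F/(d*h) = 16164/(8*2) = 1010.3 MPa

1010.3 MPa


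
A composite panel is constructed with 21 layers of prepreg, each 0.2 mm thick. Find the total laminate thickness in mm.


h = n * t_ply = 21 * 0.2 = 4.2 mm

4.2 mm


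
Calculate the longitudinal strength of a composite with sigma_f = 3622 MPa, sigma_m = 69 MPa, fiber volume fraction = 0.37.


sigma_1 = sigma_f*Vf + sigma_m*(1-Vf) = 3622*0.37 + 69*0.63 = 1383.6 MPa

1383.6 MPa


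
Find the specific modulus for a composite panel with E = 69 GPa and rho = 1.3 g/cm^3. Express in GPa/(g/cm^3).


Specific stiffness = E/rho = 69/1.3 = 53.1 GPa/(g/cm^3)

53.1 GPa/(g/cm^3)


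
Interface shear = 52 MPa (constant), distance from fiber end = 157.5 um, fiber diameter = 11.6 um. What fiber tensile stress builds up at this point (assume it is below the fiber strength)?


Force balance: sigma_f * (pi*d^2/4) = tau * (pi*d) * x  ->  sigma_f = 4 * tau * x / d
sigma_f = 4 * 52 * 157.5 / 11.6 = 2824.1 MPa

2824.1 MPa


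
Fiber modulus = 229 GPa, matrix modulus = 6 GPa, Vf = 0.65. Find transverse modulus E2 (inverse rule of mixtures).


1/E2 = Vf/Ef + (1-Vf)/Em = 0.65/229 + 0.35/6
E2 = 16.35 GPa

16.35 GPa


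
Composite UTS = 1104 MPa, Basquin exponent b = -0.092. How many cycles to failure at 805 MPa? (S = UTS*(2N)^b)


N = 0.5 * (S/UTS)^(1/b) = 0.5 * (805/1104)^(1/-0.092) = 15.4876 cycles

15.4876 cycles


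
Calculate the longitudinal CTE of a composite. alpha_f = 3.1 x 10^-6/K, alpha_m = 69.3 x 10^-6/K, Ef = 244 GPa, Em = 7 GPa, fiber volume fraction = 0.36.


E1 = Ef*Vf + Em*(1-Vf) = 92.32
alpha_1 = (alpha_f*Ef*Vf + alpha_m*Em*(1-Vf))/E1 = 6.31 x 10^-6/K

6.31 x 10^-6/K


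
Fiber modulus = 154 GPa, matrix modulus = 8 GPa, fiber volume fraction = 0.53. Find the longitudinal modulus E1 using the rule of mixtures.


E1 = Ef*Vf + Em*(1-Vf) = 154*0.53 + 8*0.47 = 85.38 GPa

85.38 GPa


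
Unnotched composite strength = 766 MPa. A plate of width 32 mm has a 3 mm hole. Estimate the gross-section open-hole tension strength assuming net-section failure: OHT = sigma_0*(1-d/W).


OHT = sigma_0*(1-d/W) = 766*(1-3/32) = 694.2 MPa

694.2 MPa


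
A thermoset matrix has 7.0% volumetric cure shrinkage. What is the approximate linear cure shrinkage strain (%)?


Linear shrinkage ≈ vol_shrink/3 = 7.0/3 = 2.333%

2.333%


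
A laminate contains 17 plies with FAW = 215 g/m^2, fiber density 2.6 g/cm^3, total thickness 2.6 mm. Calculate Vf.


Vf = n * FAW / (rho_f * h * 1000) = 17 * 215 / (2.6 * 2.6 * 1000) = 0.5407

0.5407


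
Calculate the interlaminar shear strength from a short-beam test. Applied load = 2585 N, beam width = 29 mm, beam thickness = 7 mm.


ILSS = 3F/(4bh) = 3*2585/(4*29*7) = 9.55 MPa

9.55 MPa


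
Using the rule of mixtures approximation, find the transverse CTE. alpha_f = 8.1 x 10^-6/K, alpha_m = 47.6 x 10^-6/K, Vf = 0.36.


alpha_2 = alpha_f*Vf + alpha_m*(1-Vf) = 8.1*0.36 + 47.6*0.64 = 33.4 x 10^-6/K

33.4 x 10^-6/K


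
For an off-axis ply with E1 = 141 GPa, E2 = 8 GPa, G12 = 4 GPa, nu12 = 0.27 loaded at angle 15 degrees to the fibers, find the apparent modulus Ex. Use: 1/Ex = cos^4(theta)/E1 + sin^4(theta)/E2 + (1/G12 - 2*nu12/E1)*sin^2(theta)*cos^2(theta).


cos^4(15) = 0.870513, sin^4(15) = 0.004487, sin^2(15)*cos^2(15) = 0.0625
1/G12 - 2*nu12/E1 = 1/4 - 2*0.27/141 = 0.24617 GPa^-1
1/Ex = 0.870513/141 + 0.004487/8 + 0.24617*0.0625 = 0.0221204 GPa^-1
Ex = 45.21 GPa

45.21 GPa


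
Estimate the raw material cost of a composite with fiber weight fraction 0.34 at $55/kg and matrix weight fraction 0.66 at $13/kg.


Cost = cost_f*Wf + cost_m*Wm = 55*0.34 + 13*0.66 = $27.28/kg

$27.28/kg


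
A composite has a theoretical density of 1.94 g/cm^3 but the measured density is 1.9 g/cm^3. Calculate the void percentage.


Void% = (rho_theo - rho_actual)/rho_theo * 100 = (1.94 - 1.9)/1.94 * 100 = 2.06%

2.06%


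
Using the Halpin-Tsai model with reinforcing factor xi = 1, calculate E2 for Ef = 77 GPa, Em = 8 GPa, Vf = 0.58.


eta = (Ef/Em - 1)/(Ef/Em + xi) = (9.625 - 1)/(9.625 + 1) = 0.8118
E2 = Em*(1+xi*eta*Vf)/(1-eta*Vf) = 22.24 GPa

22.24 GPa


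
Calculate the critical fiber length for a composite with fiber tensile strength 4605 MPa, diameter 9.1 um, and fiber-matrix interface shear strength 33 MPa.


Lc = sigma_f * d / (2 * tau_i) = 4605 * 9.1 / (2 * 33) = 634.9 um

634.9 um


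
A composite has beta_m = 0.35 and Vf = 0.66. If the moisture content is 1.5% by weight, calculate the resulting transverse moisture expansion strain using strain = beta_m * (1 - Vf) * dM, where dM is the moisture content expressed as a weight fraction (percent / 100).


dM = 1.5/100 = 0.015
strain = beta_m * (1-Vf) * dM = 0.35 * 0.34 * 0.015 = 0.001785

0.001785


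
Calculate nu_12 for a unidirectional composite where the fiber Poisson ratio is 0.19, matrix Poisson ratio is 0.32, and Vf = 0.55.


nu_12 = nu_f*Vf + nu_m*(1-Vf) = 0.19*0.55 + 0.32*0.45 = 0.2485

0.2485


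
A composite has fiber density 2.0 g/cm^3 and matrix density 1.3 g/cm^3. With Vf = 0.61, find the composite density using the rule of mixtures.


rho_c = rho_f*Vf + rho_m*(1-Vf) = 2.0*0.61 + 1.3*0.39 = 1.727 g/cm^3

1.727 g/cm^3


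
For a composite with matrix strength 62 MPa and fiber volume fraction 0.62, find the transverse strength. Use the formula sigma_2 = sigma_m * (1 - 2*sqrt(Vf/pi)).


factor = 1 - 2*sqrt(0.62/pi) = 0.1115
sigma_2 = 62 * 0.1115 = 6.91 MPa

6.91 MPa


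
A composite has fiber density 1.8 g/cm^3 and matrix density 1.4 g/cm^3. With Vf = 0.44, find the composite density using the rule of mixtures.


rho_c = rho_f*Vf + rho_m*(1-Vf) = 1.8*0.44 + 1.4*0.56 = 1.576 g/cm^3

1.576 g/cm^3


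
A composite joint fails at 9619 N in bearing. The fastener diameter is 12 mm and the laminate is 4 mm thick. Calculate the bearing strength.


sigma_br = F/(d*h) = 9619/(12*4) = 200.4 MPa

200.4 MPa


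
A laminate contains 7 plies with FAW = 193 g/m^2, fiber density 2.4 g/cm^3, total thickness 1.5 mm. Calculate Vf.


Vf = n * FAW / (rho_f * h * 1000) = 7 * 193 / (2.4 * 1.5 * 1000) = 0.3753

0.3753


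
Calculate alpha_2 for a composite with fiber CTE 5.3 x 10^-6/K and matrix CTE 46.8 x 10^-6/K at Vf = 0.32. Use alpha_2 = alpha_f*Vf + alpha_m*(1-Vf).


alpha_2 = alpha_f*Vf + alpha_m*(1-Vf) = 5.3*0.32 + 46.8*0.68 = 33.5 x 10^-6/K

33.5 x 10^-6/K


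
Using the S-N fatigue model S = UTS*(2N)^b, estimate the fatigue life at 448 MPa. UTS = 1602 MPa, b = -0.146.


N = 0.5 * (S/UTS)^(1/b) = 0.5 * (448/1602)^(1/-0.146) = 3085.1393 cycles

3085.1393 cycles


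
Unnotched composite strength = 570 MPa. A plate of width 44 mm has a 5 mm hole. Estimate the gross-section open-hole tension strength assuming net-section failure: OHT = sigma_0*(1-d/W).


OHT = sigma_0*(1-d/W) = 570*(1-5/44) = 505.2 MPa

505.2 MPa


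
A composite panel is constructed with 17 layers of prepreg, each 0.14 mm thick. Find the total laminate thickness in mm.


h = n * t_ply = 17 * 0.14 = 2.38 mm

2.38 mm


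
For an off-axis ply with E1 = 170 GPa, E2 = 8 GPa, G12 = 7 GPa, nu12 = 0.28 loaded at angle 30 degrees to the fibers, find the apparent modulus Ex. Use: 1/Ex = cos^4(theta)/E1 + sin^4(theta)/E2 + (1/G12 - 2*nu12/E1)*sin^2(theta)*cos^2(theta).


cos^4(30) = 0.5625, sin^4(30) = 0.0625, sin^2(30)*cos^2(30) = 0.1875
1/G12 - 2*nu12/E1 = 1/7 - 2*0.28/170 = 0.139563 GPa^-1
1/Ex = 0.5625/170 + 0.0625/8 + 0.139563*0.1875 = 0.0372894 GPa^-1
Ex = 26.82 GPa

26.82 GPa


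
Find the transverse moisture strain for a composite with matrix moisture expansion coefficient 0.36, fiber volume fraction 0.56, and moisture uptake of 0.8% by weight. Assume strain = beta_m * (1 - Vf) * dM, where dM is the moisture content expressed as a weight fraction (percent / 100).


dM = 0.8/100 = 0.008
strain = beta_m * (1-Vf) * dM = 0.36 * 0.44 * 0.008 = 0.0012672

0.0012672


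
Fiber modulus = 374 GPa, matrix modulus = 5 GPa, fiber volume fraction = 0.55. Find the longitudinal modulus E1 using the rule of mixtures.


E1 = Ef*Vf + Em*(1-Vf) = 374*0.55 + 5*0.45 = 207.95 GPa

207.95 GPa


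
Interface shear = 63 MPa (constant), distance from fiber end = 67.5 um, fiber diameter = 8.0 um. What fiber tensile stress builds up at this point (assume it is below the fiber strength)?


Force balance: sigma_f * (pi*d^2/4) = tau * (pi*d) * x  ->  sigma_f = 4 * tau * x / d
sigma_f = 4 * 63 * 67.5 / 8.0 = 2126.3 MPa

2126.3 MPa


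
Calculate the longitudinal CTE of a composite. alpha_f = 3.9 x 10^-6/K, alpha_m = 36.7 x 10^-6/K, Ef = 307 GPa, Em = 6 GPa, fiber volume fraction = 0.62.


E1 = Ef*Vf + Em*(1-Vf) = 192.62
alpha_1 = (alpha_f*Ef*Vf + alpha_m*Em*(1-Vf))/E1 = 4.29 x 10^-6/K

4.29 x 10^-6/K


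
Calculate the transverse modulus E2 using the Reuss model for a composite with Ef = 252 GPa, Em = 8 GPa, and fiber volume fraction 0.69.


1/E2 = Vf/Ef + (1-Vf)/Em = 0.69/252 + 0.31/8
E2 = 24.1 GPa

24.1 GPa


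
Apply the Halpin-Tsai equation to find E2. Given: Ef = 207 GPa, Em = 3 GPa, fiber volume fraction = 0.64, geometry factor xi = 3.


eta = (Ef/Em - 1)/(Ef/Em + xi) = (69.0 - 1)/(69.0 + 3) = 0.9444
E2 = Em*(1+xi*eta*Vf)/(1-eta*Vf) = 21.34 GPa

21.34 GPa


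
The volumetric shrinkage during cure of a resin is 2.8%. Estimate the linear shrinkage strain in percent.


Linear shrinkage ≈ vol_shrink/3 = 2.8/3 = 0.933%

0.933%


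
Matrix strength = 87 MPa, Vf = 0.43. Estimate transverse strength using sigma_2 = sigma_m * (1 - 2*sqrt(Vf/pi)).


factor = 1 - 2*sqrt(0.43/pi) = 0.2601
sigma_2 = 87 * 0.2601 = 22.63 MPa

22.63 MPa


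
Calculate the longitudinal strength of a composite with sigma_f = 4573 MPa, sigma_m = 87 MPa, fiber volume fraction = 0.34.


sigma_1 = sigma_f*Vf + sigma_m*(1-Vf) = 4573*0.34 + 87*0.66 = 1612.2 MPa

1612.2 MPa


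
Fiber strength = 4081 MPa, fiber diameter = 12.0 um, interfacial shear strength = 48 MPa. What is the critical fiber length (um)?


Lc = sigma_f * d / (2 * tau_i) = 4081 * 12.0 / (2 * 48) = 510.1 um

510.1 um


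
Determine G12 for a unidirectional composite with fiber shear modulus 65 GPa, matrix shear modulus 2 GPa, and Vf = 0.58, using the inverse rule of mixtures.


1/G12 = Vf/Gf + (1-Vf)/Gm = 0.58/65 + 0.42/2
G12 = 4.57 GPa

4.57 GPa


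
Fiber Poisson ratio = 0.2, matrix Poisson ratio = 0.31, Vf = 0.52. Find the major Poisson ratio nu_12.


nu_12 = nu_f*Vf + nu_m*(1-Vf) = 0.2*0.52 + 0.31*0.48 = 0.2528

0.2528


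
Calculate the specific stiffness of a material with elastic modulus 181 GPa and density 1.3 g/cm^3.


Specific stiffness = E/rho = 181/1.3 = 139.2 GPa/(g/cm^3)

139.2 GPa/(g/cm^3)


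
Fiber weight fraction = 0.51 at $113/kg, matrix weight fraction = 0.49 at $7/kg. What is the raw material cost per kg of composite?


Cost = cost_f*Wf + cost_m*Wm = 113*0.51 + 7*0.49 = $61.06/kg

$61.06/kg


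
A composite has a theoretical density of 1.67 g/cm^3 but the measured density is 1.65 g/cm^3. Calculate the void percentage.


Void% = (rho_theo - rho_actual)/rho_theo * 100 = (1.67 - 1.65)/1.67 * 100 = 1.2%

1.2%


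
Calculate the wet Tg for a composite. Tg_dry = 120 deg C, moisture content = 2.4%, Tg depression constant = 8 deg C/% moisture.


Tg_wet = Tg_dry - k*moisture = 120 - 8*2.4 = 100.8 deg C

100.8 deg C


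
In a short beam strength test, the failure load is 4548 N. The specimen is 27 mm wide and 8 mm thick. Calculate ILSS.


ILSS = 3F/(4bh) = 3*4548/(4*27*8) = 15.79 MPa

15.79 MPa


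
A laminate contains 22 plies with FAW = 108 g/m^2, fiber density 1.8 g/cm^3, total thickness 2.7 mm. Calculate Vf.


Vf = n * FAW / (rho_f * h * 1000) = 22 * 108 / (1.8 * 2.7 * 1000) = 0.4889

0.4889


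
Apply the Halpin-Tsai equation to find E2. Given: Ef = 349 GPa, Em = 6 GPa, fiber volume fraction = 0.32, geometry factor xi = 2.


eta = (Ef/Em - 1)/(Ef/Em + xi) = (58.1667 - 1)/(58.1667 + 2) = 0.9501
E2 = Em*(1+xi*eta*Vf)/(1-eta*Vf) = 13.86 GPa

13.86 GPa


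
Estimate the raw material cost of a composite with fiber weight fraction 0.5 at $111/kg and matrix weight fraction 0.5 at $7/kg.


Cost = cost_f*Wf + cost_m*Wm = 111*0.5 + 7*0.5 = $59.0/kg

$59.0/kg


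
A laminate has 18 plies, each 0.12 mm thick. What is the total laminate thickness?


h = n * t_ply = 18 * 0.12 = 2.16 mm

2.16 mm


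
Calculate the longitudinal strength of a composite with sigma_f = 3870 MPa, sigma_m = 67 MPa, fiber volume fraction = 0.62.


sigma_1 = sigma_f*Vf + sigma_m*(1-Vf) = 3870*0.62 + 67*0.38 = 2424.9 MPa

2424.9 MPa


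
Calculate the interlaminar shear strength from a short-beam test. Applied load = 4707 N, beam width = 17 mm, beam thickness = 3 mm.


ILSS = 3F/(4bh) = 3*4707/(4*17*3) = 69.22 MPa

69.22 MPa


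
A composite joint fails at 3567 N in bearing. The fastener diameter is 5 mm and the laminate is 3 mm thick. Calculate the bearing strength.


sigma_br = F/(d*h) = 3567/(5*3) = 237.8 MPa

237.8 MPa


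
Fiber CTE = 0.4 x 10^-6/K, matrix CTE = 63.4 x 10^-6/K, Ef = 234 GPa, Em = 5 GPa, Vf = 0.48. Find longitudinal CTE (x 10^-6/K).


E1 = Ef*Vf + Em*(1-Vf) = 114.92
alpha_1 = (alpha_f*Ef*Vf + alpha_m*Em*(1-Vf))/E1 = 1.83 x 10^-6/K

1.83 x 10^-6/K


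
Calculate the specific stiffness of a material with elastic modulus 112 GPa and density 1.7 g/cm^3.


Specific stiffness = E/rho = 112/1.7 = 65.9 GPa/(g/cm^3)

65.9 GPa/(g/cm^3)


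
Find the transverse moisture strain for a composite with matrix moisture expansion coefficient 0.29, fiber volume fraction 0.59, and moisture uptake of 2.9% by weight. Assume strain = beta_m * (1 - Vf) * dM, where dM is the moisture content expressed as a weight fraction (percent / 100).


dM = 2.9/100 = 0.029
strain = beta_m * (1-Vf) * dM = 0.29 * 0.41 * 0.029 = 0.0034481

0.0034481


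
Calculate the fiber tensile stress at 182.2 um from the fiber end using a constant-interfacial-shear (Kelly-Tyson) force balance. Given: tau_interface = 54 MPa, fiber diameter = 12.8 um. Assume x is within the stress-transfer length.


Force balance: sigma_f * (pi*d^2/4) = tau * (pi*d) * x  ->  sigma_f = 4 * tau * x / d
sigma_f = 4 * 54 * 182.2 / 12.8 = 3074.6 MPa

3074.6 MPa


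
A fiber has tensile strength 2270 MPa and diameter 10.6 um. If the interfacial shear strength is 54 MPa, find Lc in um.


Lc = sigma_f * d / (2 * tau_i) = 2270 * 10.6 / (2 * 54) = 222.8 um

222.8 um


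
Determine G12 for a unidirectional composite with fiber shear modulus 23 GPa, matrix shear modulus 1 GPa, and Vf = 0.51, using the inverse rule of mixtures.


1/G12 = Vf/Gf + (1-Vf)/Gm = 0.51/23 + 0.49/1
G12 = 1.95 GPa

1.95 GPa


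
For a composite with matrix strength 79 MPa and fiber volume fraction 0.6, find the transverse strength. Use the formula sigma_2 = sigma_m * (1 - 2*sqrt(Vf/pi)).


factor = 1 - 2*sqrt(0.6/pi) = 0.126
sigma_2 = 79 * 0.126 = 9.95 MPa

9.95 MPa


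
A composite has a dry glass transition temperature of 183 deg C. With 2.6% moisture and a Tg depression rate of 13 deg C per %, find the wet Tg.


Tg_wet = Tg_dry - k*moisture = 183 - 13*2.6 = 149.2 deg C

149.2 deg C


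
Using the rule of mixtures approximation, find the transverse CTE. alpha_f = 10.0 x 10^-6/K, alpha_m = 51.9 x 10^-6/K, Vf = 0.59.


alpha_2 = alpha_f*Vf + alpha_m*(1-Vf) = 10.0*0.59 + 51.9*0.41 = 27.2 x 10^-6/K

27.2 x 10^-6/K


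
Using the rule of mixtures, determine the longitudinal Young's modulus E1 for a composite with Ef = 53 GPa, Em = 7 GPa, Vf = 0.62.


E1 = Ef*Vf + Em*(1-Vf) = 53*0.62 + 7*0.38 = 35.52 GPa

35.52 GPa


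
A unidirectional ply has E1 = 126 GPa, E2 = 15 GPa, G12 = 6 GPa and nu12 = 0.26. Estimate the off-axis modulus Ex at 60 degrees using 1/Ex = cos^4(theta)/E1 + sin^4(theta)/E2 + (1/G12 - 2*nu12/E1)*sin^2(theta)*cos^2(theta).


cos^4(60) = 0.0625, sin^4(60) = 0.5625, sin^2(60)*cos^2(60) = 0.1875
1/G12 - 2*nu12/E1 = 1/6 - 2*0.26/126 = 0.16254 GPa^-1
1/Ex = 0.0625/126 + 0.5625/15 + 0.16254*0.1875 = 0.0684722 GPa^-1
Ex = 14.6 GPa

14.6 GPa


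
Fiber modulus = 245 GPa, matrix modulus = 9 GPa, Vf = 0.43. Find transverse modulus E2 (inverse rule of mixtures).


1/E2 = Vf/Ef + (1-Vf)/Em = 0.43/245 + 0.57/9
E2 = 15.36 GPa

15.36 GPa


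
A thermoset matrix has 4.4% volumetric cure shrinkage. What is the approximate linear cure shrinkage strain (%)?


Linear shrinkage ≈ vol_shrink/3 = 4.4/3 = 1.467%

1.467%


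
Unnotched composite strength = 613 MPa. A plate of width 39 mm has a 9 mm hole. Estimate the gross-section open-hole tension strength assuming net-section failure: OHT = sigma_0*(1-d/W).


OHT = sigma_0*(1-d/W) = 613*(1-9/39) = 471.5 MPa

471.5 MPa


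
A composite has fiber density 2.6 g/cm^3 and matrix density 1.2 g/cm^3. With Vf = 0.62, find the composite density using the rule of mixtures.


rho_c = rho_f*Vf + rho_m*(1-Vf) = 2.6*0.62 + 1.2*0.38 = 2.068 g/cm^3

2.068 g/cm^3


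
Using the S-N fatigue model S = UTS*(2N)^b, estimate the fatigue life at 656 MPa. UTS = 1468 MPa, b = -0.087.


N = 0.5 * (S/UTS)^(1/b) = 0.5 * (656/1468)^(1/-0.087) = 5247.0478 cycles

5247.0478 cycles


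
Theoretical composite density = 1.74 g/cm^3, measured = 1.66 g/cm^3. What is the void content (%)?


Void% = (rho_theo - rho_actual)/rho_theo * 100 = (1.74 - 1.66)/1.74 * 100 = 4.6%

4.6%


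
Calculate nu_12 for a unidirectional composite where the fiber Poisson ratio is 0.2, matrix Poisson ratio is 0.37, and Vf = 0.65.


nu_12 = nu_f*Vf + nu_m*(1-Vf) = 0.2*0.65 + 0.37*0.35 = 0.2595

0.2595


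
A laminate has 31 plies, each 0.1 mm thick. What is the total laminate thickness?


h = n * t_ply = 31 * 0.1 = 3.1 mm

3.1 mm


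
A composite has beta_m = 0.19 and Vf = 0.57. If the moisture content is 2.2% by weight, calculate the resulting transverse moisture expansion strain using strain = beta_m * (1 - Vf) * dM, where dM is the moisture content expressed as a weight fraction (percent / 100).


dM = 2.2/100 = 0.022
strain = beta_m * (1-Vf) * dM = 0.19 * 0.43 * 0.022 = 0.0017974

0.0017974


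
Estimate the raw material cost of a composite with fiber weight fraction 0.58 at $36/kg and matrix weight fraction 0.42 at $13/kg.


Cost = cost_f*Wf + cost_m*Wm = 36*0.58 + 13*0.42 = $26.34/kg

$26.34/kg


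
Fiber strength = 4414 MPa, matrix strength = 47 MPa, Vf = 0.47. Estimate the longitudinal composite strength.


sigma_1 = sigma_f*Vf + sigma_m*(1-Vf) = 4414*0.47 + 47*0.53 = 2099.5 MPa

2099.5 MPa


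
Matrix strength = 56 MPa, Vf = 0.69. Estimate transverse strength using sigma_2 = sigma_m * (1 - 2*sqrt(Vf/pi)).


factor = 1 - 2*sqrt(0.69/pi) = 0.0627
sigma_2 = 56 * 0.0627 = 3.51 MPa

3.51 MPa


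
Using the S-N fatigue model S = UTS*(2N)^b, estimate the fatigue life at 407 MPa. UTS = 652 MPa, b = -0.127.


N = 0.5 * (S/UTS)^(1/b) = 0.5 * (407/652)^(1/-0.127) = 20.4368 cycles

20.4368 cycles


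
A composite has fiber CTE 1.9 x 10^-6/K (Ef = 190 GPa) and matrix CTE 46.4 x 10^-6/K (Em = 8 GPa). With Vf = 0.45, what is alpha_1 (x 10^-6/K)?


E1 = Ef*Vf + Em*(1-Vf) = 89.9
alpha_1 = (alpha_f*Ef*Vf + alpha_m*Em*(1-Vf))/E1 = 4.08 x 10^-6/K

4.08 x 10^-6/K


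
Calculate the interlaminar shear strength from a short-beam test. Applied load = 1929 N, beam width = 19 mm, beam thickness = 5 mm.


ILSS = 3F/(4bh) = 3*1929/(4*19*5) = 15.23 MPa

15.23 MPa


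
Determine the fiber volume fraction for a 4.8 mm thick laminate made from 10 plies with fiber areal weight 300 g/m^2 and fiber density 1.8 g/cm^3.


Vf = n * FAW / (rho_f * h * 1000) = 10 * 300 / (1.8 * 4.8 * 1000) = 0.3472

0.3472
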